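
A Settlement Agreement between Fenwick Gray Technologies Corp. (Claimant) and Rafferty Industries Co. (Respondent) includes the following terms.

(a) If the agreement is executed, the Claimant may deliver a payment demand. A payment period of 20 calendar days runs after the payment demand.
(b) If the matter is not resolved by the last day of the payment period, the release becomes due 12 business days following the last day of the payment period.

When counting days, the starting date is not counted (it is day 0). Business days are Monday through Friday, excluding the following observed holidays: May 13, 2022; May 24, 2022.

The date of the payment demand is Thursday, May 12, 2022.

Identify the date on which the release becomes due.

Adding 20 calendar days to May 12, 2022 gives Jun 1, 2022, which is the last day of the payment period.
From Wednesday, Jun 1, 2022, 12 business days (Jun 2, Jun 3, Jun 6, Jun 7, …, Jun 15, Jun 16, Jun 17, skipping weekends) brings us to Friday, Jun 17, 2022, which is the date on which the release becomes due.

Jun 17, 2022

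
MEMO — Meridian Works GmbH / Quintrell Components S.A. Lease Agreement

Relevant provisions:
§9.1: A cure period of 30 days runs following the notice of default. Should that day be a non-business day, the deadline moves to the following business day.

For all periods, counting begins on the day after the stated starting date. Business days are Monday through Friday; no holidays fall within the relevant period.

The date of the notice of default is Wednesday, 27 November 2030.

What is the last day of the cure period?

The last day of the cure period: 30 calendar days after 27 November 2030 is 27 December 2030. 27 December 2030 is a Friday, so no roll-forward applies.

27 December 2030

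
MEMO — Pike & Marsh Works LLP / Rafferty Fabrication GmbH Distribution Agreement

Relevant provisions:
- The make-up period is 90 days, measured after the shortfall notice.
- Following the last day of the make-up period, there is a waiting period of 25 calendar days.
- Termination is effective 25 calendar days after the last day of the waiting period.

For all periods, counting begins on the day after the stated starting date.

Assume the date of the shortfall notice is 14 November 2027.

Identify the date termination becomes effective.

2 April 2028

The last day of the make-up period: 90 calendar days after 14 November 2027 is 12 February 2028.
Adding 25 calendar days to 12 February 2028 gives 8 March 2028, which is the last day of the waiting period.
Adding 25 calendar days to 8 March 2028 gives 2 April 2028, which is the date termination becomes effective.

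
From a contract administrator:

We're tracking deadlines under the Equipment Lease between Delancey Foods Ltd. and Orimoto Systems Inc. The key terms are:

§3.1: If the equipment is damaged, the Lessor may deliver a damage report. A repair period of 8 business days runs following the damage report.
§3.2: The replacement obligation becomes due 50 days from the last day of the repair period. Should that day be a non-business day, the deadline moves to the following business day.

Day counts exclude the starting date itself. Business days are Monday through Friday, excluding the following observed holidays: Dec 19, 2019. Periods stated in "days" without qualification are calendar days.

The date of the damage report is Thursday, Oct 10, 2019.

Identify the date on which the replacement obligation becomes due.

Dec 11, 2019

From Thursday, Oct 10, 2019, 8 business days (Oct 11, Oct 14, Oct 15, Oct 16, Oct 17, Oct 18, Oct 21, Oct 22, skipping weekends) brings us to Tuesday, Oct 22, 2019, which is the last day of the repair period.
The date on which the replacement obligation becomes due: Oct 22, 2019 + 50 days = Dec 11, 2019. Dec 11, 2019 is a Wednesday and is not a listed holiday, so no roll-forward applies.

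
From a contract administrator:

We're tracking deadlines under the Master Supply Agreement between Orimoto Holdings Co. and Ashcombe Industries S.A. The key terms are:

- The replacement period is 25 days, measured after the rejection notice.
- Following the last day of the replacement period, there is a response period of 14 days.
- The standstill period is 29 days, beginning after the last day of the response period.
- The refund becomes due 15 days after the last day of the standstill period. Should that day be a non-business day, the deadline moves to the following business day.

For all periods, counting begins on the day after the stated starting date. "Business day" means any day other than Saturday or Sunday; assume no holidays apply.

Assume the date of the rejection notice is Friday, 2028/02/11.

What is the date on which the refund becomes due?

The last day of the replacement period: 25 calendar days after 2028/02/11 is 2028/03/07.
The last day of the response period: 2028/03/07 + 14 days = 2028/03/21.
The last day of the standstill period: 29 calendar days after 2028/03/21 is 2028/04/19.
The date on which the refund becomes due: 2028/04/19 + 15 days = 2028/05/04. 2028/05/04 is a Thursday, so no roll-forward applies.

2028/05/04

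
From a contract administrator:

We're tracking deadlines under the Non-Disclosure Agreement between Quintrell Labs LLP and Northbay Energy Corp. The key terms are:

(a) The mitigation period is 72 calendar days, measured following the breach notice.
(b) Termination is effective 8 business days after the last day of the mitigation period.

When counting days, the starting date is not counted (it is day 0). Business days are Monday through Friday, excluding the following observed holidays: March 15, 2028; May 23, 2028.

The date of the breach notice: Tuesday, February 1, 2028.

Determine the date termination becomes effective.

April 25, 2028

Adding 72 calendar days to February 1, 2028 gives April 13, 2028, which is the last day of the mitigation period.
The date termination becomes effective: counting 8 business days from Thursday, April 13, 2028 (Apr 14, Apr 17, Apr 18, Apr 19, Apr 20, Apr 21, Apr 24, Apr 25, skipping weekends) reaches Tuesday, April 25, 2028.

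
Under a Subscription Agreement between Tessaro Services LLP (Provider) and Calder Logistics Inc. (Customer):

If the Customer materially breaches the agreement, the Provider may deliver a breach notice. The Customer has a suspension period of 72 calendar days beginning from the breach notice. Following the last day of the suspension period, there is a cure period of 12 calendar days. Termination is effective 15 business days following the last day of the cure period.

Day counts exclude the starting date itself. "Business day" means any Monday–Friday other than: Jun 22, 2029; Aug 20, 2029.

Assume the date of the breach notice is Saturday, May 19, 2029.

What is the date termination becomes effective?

Sep 3, 2029

The last day of the suspension period: 72 calendar days after May 19, 2029 is Jul 30, 2029.
The last day of the cure period: 12 calendar days after Jul 30, 2029 is Aug 11, 2029.
The date termination becomes effective: counting 15 business days from Saturday, Aug 11, 2029 (Aug 13, Aug 14, Aug 15, Aug 16, …, Aug 30, Aug 31, Sep 3, skipping weekends and the listed holiday on Aug 20) reaches Monday, Sep 3, 2029.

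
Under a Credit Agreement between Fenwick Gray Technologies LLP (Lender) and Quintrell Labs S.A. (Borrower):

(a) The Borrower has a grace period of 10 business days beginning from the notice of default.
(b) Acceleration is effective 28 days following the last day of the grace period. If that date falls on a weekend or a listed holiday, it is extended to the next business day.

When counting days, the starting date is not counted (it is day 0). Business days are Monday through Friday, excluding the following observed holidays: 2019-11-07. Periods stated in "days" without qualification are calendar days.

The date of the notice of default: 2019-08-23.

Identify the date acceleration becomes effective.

The last day of the grace period: 10 business days after Friday, 2019-08-23, skipping weekends — Aug 26, Aug 27, Aug 28, Aug 29, Aug 30, Sep 2, Sep 3, Sep 4, Sep 5, Sep 6 — lands on Friday, 2019-09-06.
The date acceleration becomes effective: 28 calendar days after 2019-09-06 is 2019-10-04. 2019-10-04 is a Friday and is not a listed holiday, so no roll-forward applies.

2019-10-04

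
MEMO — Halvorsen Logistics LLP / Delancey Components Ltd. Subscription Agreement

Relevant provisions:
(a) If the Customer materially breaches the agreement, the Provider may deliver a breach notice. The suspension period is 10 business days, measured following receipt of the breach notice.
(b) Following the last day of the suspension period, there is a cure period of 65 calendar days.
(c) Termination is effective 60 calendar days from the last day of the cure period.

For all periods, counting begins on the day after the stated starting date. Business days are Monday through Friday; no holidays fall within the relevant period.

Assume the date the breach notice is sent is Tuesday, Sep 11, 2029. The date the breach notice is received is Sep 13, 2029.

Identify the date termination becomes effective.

Jan 30, 2030

The last day of the suspension period: 10 business days after Thursday, Sep 13, 2029, skipping weekends — Sep 14, Sep 17, Sep 18, Sep 19, Sep 20, Sep 21, Sep 24, Sep 25, Sep 26, Sep 27 — lands on Thursday, Sep 27, 2029.
Adding 65 calendar days to Sep 27, 2029 gives Dec 1, 2029, which is the last day of the cure period.
The date termination becomes effective: Dec 1, 2029 + 60 days = Jan 30, 2030.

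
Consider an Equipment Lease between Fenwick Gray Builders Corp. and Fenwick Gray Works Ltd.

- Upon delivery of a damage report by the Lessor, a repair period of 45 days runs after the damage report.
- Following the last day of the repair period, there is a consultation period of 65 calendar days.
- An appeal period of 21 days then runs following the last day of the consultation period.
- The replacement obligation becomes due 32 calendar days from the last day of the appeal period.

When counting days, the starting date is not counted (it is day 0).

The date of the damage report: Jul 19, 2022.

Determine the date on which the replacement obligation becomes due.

Adding 45 calendar days to Jul 19, 2022 gives Sep 2, 2022, which is the last day of the repair period.
The last day of the consultation period: Sep 2, 2022 + 65 days = Nov 6, 2022.
Adding 21 calendar days to Nov 6, 2022 gives Nov 27, 2022, which is the last day of the appeal period.
The date on which the replacement obligation becomes due: 32 calendar days after Nov 27, 2022 is Dec 29, 2022.

Dec 29, 2022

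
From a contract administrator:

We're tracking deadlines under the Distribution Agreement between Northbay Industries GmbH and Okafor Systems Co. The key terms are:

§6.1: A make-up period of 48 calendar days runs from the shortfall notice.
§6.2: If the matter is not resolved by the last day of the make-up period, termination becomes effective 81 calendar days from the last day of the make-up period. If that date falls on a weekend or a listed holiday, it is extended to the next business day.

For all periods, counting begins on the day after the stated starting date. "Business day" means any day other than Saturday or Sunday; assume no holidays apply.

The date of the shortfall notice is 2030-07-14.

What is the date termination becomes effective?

2030-11-20

Adding 48 calendar days to 2030-07-14 gives 2030-08-31, which is the last day of the make-up period.
The date termination becomes effective: 2030-08-31 + 81 days = 2030-11-20. 2030-11-20 is a Wednesday, so no roll-forward applies.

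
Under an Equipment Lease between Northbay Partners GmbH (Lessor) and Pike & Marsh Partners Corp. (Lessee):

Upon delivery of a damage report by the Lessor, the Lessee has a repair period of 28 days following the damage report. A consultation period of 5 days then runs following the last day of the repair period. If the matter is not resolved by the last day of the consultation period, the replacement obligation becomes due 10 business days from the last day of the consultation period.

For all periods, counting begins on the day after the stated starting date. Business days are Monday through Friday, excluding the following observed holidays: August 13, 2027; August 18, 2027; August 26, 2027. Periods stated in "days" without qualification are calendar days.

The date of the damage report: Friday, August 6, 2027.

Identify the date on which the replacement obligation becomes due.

September 22, 2027

The last day of the repair period: August 6, 2027 + 28 days = September 3, 2027.
The last day of the consultation period: 5 calendar days after September 3, 2027 is September 8, 2027.
From Wednesday, September 8, 2027, 10 business days (Sep 9, Sep 10, Sep 13, Sep 14, Sep 15, Sep 16, Sep 17, Sep 20, Sep 21, Sep 22, skipping weekends) brings us to Wednesday, September 22, 2027, which is the date on which the replacement obligation becomes due.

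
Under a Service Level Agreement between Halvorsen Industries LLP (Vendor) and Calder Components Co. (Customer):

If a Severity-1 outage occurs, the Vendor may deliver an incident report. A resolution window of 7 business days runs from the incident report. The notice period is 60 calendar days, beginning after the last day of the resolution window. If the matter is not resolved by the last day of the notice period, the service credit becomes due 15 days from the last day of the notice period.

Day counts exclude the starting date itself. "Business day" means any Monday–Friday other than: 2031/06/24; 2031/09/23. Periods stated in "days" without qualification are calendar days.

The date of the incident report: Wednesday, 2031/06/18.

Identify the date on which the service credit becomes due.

The last day of the resolution window: counting 7 business days from Wednesday, 2031/06/18 (Jun 19, Jun 20, Jun 23, Jun 25, Jun 26, Jun 27, Jun 30, skipping weekends and the listed holiday on Jun 24) reaches Monday, 2031/06/30.
Adding 60 calendar days to 2031/06/30 gives 2031/08/29, which is the last day of the notice period.
The date on which the service credit becomes due: 15 calendar days after 2031/08/29 is 2031/09/13.

2031/09/13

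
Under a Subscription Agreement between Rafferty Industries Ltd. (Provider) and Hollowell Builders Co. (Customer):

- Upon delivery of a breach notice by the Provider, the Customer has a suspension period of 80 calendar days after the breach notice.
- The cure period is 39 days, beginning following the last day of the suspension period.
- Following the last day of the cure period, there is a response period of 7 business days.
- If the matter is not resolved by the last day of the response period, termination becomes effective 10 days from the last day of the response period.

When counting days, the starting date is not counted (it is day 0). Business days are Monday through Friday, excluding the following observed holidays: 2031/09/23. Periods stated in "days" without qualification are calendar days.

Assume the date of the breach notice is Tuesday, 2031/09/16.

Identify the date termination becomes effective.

2032/02/01

Adding 80 calendar days to 2031/09/16 gives 2031/12/05, which is the last day of the suspension period.
The last day of the cure period: 39 calendar days after 2031/12/05 is 2032/01/13.
From Tuesday, 2032/01/13, 7 business days (Jan 14, Jan 15, Jan 16, Jan 19, Jan 20, Jan 21, Jan 22, skipping weekends) brings us to Thursday, 2032/01/22, which is the last day of the response period.
The date termination becomes effective: 10 calendar days after 2032/01/22 is 2032/02/01.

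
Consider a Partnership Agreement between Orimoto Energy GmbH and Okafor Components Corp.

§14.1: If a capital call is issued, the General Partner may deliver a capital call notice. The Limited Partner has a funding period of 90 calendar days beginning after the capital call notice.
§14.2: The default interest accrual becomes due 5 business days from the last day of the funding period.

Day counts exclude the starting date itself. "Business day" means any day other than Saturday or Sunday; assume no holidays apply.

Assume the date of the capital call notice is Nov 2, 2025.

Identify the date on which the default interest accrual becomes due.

Adding 90 calendar days to Nov 2, 2025 gives Jan 31, 2026, which is the last day of the funding period.
The date on which the default interest accrual becomes due: counting 5 business days from Saturday, Jan 31, 2026 (Feb 2, Feb 3, Feb 4, Feb 5, Feb 6, skipping weekends) reaches Friday, Feb 6, 2026.

Feb 6, 2026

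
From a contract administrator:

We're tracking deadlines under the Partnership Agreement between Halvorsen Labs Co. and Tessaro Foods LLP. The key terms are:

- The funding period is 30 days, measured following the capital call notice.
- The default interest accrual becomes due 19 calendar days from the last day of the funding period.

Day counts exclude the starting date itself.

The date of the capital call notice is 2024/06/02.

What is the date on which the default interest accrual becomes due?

The last day of the funding period: 2024/06/02 + 30 days = 2024/07/02.
The date on which the default interest accrual becomes due: 2024/07/02 + 19 days = 2024/07/21.

2024/07/21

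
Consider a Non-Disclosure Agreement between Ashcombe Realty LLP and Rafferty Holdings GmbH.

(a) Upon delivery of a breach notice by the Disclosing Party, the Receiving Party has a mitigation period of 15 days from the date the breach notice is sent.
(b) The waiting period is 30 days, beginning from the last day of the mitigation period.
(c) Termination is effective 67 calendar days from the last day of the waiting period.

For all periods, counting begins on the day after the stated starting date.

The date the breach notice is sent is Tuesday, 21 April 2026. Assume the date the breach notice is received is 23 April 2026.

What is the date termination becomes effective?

11 August 2026

The last day of the mitigation period: 15 calendar days after 21 April 2026 is 6 May 2026.
The last day of the waiting period: 6 May 2026 + 30 days = 5 June 2026.
The date termination becomes effective: 5 June 2026 + 67 days = 11 August 2026.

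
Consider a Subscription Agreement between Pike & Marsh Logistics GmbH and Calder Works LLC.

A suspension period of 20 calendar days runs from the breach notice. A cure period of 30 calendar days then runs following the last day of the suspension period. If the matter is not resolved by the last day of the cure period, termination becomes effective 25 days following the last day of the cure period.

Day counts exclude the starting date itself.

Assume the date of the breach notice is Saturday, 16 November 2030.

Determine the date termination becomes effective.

Adding 20 calendar days to 16 November 2030 gives 6 December 2030, which is the last day of the suspension period.
The last day of the cure period: 6 December 2030 + 30 days = 5 January 2031.
The date termination becomes effective: 25 calendar days after 5 January 2031 is 30 January 2031.

30 January 2031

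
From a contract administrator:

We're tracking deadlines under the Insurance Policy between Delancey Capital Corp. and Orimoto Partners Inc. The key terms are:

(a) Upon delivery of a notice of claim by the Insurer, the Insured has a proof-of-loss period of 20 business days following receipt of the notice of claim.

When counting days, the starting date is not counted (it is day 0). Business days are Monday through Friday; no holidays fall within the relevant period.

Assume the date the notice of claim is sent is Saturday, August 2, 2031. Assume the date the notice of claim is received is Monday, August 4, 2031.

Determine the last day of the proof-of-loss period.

September 1, 2031

The last day of the proof-of-loss period: counting 20 business days from Monday, August 4, 2031 (Aug 5, Aug 6, Aug 7, Aug 8, …, Aug 28, Aug 29, Sep 1, skipping weekends) reaches Monday, September 1, 2031.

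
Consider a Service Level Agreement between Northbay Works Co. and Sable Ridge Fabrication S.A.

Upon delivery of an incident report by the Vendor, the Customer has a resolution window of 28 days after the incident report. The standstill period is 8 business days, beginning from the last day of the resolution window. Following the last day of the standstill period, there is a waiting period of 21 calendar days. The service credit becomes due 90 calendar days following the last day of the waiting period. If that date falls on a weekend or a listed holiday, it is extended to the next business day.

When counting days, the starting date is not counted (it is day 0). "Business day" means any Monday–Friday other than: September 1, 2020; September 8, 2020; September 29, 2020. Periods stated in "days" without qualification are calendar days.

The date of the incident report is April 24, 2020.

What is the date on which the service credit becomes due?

The last day of the resolution window: April 24, 2020 + 28 days = May 22, 2020.
The last day of the standstill period: 8 business days after Friday, May 22, 2020, skipping weekends — May 25, May 26, May 27, May 28, May 29, Jun 1, Jun 2, Jun 3 — lands on Wednesday, June 3, 2020.
Adding 21 calendar days to June 3, 2020 gives June 24, 2020, which is the last day of the waiting period.
The date on which the service credit becomes due: June 24, 2020 + 90 days = September 22, 2020. September 22, 2020 is a Tuesday and is not a listed holiday, so no roll-forward applies.

September 22, 2020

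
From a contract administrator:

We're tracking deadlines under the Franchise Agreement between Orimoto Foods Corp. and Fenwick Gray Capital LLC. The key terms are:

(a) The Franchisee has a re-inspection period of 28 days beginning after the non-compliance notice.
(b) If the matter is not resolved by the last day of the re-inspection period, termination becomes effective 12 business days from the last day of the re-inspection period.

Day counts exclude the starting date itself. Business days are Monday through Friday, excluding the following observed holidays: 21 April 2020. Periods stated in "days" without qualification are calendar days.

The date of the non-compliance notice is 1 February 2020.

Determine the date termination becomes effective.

The last day of the re-inspection period: 1 February 2020 + 28 days = 29 February 2020.
The date termination becomes effective: 12 business days after Saturday, 29 February 2020, skipping weekends — Mar 2, Mar 3, Mar 4, Mar 5, …, Mar 13, Mar 16, Mar 17 — lands on Tuesday, 17 March 2020.

17 March 2020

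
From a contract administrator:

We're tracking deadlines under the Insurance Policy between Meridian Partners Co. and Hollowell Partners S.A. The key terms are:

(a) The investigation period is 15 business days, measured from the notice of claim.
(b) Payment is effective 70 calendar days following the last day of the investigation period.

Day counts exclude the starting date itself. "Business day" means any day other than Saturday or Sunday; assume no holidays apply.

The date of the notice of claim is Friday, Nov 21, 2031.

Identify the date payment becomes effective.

The last day of the investigation period: 15 business days after Friday, Nov 21, 2031, skipping weekends — Nov 24, Nov 25, Nov 26, Nov 27, …, Dec 10, Dec 11, Dec 12 — lands on Friday, Dec 12, 2031.
The date payment becomes effective: 70 calendar days after Dec 12, 2031 is Feb 20, 2032.

Feb 20, 2032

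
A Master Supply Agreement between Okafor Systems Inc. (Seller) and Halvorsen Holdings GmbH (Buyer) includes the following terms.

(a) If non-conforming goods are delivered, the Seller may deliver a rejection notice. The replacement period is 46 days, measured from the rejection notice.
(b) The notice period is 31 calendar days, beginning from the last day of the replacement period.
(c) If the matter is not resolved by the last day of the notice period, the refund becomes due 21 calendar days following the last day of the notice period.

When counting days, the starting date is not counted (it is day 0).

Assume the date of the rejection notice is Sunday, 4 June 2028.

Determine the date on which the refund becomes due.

10 September 2028

The last day of the replacement period: 4 June 2028 + 46 days = 20 July 2028.
Adding 31 calendar days to 20 July 2028 gives 20 August 2028, which is the last day of the notice period.
The date on which the refund becomes due: 21 calendar days after 20 August 2028 is 10 September 2028.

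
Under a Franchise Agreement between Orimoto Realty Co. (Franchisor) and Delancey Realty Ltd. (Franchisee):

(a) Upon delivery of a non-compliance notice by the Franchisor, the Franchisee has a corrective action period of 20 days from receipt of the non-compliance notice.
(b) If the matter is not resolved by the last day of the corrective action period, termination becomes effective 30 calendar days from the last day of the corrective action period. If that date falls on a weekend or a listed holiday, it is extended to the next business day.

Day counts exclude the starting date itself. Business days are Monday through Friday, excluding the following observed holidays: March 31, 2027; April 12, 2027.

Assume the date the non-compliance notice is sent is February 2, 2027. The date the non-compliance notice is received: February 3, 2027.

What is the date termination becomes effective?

March 25, 2027

Adding 20 calendar days to February 3, 2027 gives February 23, 2027, which is the last day of the corrective action period.
The date termination becomes effective: 30 calendar days after February 23, 2027 is March 25, 2027. March 25, 2027 is a Thursday and is not a listed holiday, so no roll-forward applies.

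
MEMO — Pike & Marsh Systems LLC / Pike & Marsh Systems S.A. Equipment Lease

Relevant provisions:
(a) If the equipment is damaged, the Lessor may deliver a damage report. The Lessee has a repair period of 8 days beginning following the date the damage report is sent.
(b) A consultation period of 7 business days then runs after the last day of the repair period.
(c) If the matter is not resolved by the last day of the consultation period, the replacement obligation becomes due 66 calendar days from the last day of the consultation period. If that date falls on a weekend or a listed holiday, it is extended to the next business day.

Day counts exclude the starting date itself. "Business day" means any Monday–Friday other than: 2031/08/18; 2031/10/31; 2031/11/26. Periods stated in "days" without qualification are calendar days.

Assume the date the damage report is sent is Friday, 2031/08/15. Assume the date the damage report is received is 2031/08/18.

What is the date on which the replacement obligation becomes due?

2031/11/07

Adding 8 calendar days to 2031/08/15 gives 2031/08/23, which is the last day of the repair period.
The last day of the consultation period: 7 business days after Saturday, 2031/08/23, skipping weekends — Aug 25, Aug 26, Aug 27, Aug 28, Aug 29, Sep 1, Sep 2 — lands on Tuesday, 2031/09/02.
The date on which the replacement obligation becomes due: 2031/09/02 + 66 days = 2031/11/07. 2031/11/07 is a Friday and is not a listed holiday, so no roll-forward applies.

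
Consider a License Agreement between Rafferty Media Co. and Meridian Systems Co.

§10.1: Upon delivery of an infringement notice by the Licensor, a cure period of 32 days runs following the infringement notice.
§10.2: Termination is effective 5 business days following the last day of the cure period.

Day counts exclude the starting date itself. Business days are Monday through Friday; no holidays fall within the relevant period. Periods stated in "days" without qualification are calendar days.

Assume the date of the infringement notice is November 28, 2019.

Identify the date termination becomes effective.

January 6, 2020

Adding 32 calendar days to November 28, 2019 gives December 30, 2019, which is the last day of the cure period.
From Monday, December 30, 2019, 5 business days (Dec 31, Jan 1, Jan 2, Jan 3, Jan 6, skipping weekends) brings us to Monday, January 6, 2020, which is the date termination becomes effective.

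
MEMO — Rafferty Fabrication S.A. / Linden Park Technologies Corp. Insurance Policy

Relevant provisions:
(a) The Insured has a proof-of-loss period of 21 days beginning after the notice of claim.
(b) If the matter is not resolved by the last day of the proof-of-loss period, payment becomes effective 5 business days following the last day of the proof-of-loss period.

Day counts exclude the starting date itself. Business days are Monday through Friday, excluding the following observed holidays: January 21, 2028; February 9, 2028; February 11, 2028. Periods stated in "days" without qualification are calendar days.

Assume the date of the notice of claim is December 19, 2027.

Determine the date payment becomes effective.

January 14, 2028

Adding 21 calendar days to December 19, 2027 gives January 9, 2028, which is the last day of the proof-of-loss period.
From Sunday, January 9, 2028, 5 business days (Jan 10, Jan 11, Jan 12, Jan 13, Jan 14, skipping weekends) brings us to Friday, January 14, 2028, which is the date payment becomes effective.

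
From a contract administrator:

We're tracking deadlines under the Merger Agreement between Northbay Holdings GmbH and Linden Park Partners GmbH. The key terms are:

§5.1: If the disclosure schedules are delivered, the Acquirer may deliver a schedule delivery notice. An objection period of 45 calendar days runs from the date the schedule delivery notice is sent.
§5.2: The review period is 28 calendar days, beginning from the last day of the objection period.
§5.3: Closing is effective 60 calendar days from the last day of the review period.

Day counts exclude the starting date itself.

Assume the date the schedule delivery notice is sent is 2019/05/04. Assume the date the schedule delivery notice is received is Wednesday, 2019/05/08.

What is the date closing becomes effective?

2019/09/14

The last day of the objection period: 45 calendar days after 2019/05/04 is 2019/06/18.
Adding 28 calendar days to 2019/06/18 gives 2019/07/16, which is the last day of the review period.
The date closing becomes effective: 2019/07/16 + 60 days = 2019/09/14.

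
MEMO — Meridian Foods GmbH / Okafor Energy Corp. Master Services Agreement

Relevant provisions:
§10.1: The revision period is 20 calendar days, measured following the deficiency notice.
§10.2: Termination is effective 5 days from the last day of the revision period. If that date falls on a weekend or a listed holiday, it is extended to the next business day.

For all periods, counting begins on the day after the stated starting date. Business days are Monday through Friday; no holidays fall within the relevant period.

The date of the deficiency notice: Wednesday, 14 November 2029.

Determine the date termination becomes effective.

The last day of the revision period: 14 November 2029 + 20 days = 4 December 2029.
The date termination becomes effective: 4 December 2029 + 5 days = 9 December 2029. That falls on a Sunday, so it rolls to the next business day, Monday, 10 December 2029.

10 December 2029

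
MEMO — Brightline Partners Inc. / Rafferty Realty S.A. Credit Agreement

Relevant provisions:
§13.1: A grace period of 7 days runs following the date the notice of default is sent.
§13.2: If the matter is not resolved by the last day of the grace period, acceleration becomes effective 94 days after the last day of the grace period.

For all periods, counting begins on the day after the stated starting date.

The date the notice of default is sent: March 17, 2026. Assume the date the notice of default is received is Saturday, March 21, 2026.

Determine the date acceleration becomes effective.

The last day of the grace period: March 17, 2026 + 7 days = March 24, 2026.
The date acceleration becomes effective: 94 calendar days after March 24, 2026 is June 26, 2026.

June 26, 2026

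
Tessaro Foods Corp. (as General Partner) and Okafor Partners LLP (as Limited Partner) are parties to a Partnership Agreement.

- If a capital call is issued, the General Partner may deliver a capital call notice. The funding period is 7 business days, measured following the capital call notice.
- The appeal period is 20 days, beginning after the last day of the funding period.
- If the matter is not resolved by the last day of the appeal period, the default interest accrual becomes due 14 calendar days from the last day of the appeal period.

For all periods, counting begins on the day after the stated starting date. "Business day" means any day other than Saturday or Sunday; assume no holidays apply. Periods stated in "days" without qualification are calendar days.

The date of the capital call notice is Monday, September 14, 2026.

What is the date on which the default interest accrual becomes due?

The last day of the funding period: 7 business days after Monday, September 14, 2026, skipping weekends — Sep 15, Sep 16, Sep 17, Sep 18, Sep 21, Sep 22, Sep 23 — lands on Wednesday, September 23, 2026.
The last day of the appeal period: September 23, 2026 + 20 days = October 13, 2026.
The date on which the default interest accrual becomes due: October 13, 2026 + 14 days = October 27, 2026.

October 27, 2026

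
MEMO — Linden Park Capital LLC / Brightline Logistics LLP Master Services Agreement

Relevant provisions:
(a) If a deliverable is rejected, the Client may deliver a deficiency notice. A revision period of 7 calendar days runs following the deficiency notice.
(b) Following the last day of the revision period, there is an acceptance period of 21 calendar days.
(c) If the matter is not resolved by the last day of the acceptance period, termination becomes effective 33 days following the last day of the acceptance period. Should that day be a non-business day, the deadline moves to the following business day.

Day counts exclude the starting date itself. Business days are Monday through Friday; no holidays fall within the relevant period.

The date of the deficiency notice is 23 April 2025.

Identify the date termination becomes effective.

The last day of the revision period: 7 calendar days after 23 April 2025 is 30 April 2025.
The last day of the acceptance period: 30 April 2025 + 21 days = 21 May 2025.
Adding 33 calendar days to 21 May 2025 gives 23 June 2025, which is the date termination becomes effective. 23 June 2025 is a Monday, so no roll-forward applies.

23 June 2025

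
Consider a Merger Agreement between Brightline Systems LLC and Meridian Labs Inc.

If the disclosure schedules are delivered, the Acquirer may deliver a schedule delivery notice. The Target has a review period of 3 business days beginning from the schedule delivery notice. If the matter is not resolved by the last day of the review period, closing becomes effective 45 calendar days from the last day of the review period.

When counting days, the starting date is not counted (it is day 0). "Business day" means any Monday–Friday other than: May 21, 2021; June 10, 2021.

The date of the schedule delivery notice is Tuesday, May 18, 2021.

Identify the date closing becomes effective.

July 8, 2021

The last day of the review period: counting 3 business days from Tuesday, May 18, 2021 (May 19, May 20, May 24, skipping weekends and the listed holiday on May 21) reaches Monday, May 24, 2021.
The date closing becomes effective: 45 calendar days after May 24, 2021 is July 8, 2021.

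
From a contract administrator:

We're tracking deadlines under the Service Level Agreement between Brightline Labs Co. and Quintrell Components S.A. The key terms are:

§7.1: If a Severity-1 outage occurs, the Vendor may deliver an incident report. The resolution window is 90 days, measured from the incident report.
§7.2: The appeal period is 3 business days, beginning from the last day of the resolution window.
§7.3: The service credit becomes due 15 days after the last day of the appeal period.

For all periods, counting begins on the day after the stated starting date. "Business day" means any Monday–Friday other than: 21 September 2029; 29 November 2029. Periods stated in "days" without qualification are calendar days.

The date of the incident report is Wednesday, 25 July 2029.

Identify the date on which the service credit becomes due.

The last day of the resolution window: 25 July 2029 + 90 days = 23 October 2029.
The last day of the appeal period: counting 3 business days from Tuesday, 23 October 2029 (Oct 24, Oct 25, Oct 26, skipping weekends) reaches Friday, 26 October 2029.
Adding 15 calendar days to 26 October 2029 gives 10 November 2029, which is the date on which the service credit becomes due.

10 November 2029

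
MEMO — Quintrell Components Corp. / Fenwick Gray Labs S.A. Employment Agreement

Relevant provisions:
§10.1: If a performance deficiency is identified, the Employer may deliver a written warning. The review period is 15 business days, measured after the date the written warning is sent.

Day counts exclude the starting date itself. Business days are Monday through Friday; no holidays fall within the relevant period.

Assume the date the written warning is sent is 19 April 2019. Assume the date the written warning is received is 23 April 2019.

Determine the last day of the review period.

10 May 2019

The last day of the review period: counting 15 business days from Friday, 19 April 2019 (Apr 22, Apr 23, Apr 24, Apr 25, …, May 8, May 9, May 10, skipping weekends) reaches Friday, 10 May 2019.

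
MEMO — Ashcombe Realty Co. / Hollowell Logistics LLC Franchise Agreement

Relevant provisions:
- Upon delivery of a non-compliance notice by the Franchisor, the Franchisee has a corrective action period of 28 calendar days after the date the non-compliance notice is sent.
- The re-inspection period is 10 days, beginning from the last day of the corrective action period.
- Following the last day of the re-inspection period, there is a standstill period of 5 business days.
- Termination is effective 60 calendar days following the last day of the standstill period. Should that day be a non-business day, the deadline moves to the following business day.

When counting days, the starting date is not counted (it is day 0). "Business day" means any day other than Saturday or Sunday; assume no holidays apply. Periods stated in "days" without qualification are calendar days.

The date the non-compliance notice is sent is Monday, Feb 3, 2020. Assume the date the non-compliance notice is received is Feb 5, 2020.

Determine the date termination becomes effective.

Adding 28 calendar days to Feb 3, 2020 gives Mar 2, 2020, which is the last day of the corrective action period.
The last day of the re-inspection period: 10 calendar days after Mar 2, 2020 is Mar 12, 2020.
The last day of the standstill period: counting 5 business days from Thursday, Mar 12, 2020 (Mar 13, Mar 16, Mar 17, Mar 18, Mar 19, skipping weekends) reaches Thursday, Mar 19, 2020.
The date termination becomes effective: 60 calendar days after Mar 19, 2020 is May 18, 2020. May 18, 2020 is a Monday, so no roll-forward applies.

May 18, 2020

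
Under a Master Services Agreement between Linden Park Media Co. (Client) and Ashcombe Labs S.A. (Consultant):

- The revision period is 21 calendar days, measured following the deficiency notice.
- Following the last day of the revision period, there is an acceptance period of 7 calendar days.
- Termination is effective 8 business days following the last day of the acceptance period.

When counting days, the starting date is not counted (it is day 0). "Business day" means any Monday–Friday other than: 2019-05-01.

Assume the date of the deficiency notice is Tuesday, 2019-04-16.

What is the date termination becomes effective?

2019-05-24

The last day of the revision period: 2019-04-16 + 21 days = 2019-05-07.
The last day of the acceptance period: 2019-05-07 + 7 days = 2019-05-14.
From Tuesday, 2019-05-14, 8 business days (May 15, May 16, May 17, May 20, May 21, May 22, May 23, May 24, skipping weekends) brings us to Friday, 2019-05-24, which is the date termination becomes effective.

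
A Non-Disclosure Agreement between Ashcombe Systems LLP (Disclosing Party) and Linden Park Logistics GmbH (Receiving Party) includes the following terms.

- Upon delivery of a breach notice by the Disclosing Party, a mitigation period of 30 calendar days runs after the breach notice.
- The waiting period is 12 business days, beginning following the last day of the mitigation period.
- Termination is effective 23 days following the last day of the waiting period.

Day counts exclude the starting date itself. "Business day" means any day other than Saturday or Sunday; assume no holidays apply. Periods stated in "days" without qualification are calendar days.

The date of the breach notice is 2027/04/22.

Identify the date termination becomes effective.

2027/07/01

Adding 30 calendar days to 2027/04/22 gives 2027/05/22, which is the last day of the mitigation period.
From Saturday, 2027/05/22, 12 business days (May 24, May 25, May 26, May 27, …, Jun 4, Jun 7, Jun 8, skipping weekends) brings us to Tuesday, 2027/06/08, which is the last day of the waiting period.
The date termination becomes effective: 2027/06/08 + 23 days = 2027/07/01.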